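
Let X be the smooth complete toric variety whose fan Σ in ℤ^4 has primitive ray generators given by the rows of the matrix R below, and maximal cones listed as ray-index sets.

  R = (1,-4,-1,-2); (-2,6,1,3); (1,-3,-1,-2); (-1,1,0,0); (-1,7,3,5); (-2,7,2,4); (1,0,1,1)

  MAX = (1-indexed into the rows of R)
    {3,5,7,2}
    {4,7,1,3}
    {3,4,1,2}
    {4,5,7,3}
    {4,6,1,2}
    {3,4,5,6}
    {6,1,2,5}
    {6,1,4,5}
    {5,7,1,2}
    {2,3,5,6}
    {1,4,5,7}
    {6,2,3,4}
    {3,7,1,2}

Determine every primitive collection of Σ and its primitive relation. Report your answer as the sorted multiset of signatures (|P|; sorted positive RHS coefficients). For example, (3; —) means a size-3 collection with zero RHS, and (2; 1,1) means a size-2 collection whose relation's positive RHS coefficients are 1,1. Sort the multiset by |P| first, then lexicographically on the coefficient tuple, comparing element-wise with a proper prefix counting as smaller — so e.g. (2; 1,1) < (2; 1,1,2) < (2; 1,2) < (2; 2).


Σ has 5 primitive collections:

  {6,7}:  v_{6} + v_{7} = v_{5}  ⟹  sig = (2; 1)
  {1,3,6}:  v_{1} + v_{3} + v_{6} = 0  ⟹  sig = (3; —)
  {1,3,5}:  v_{1} + v_{3} + v_{5} = v_{7}  ⟹  sig = (3; 1)
  {2,4,7}:  v_{2} + v_{4} + v_{7} = v_{6}  ⟹  sig = (3; 1)
  {2,4,5}:  v_{2} + v_{4} + v_{5} = 2·v_{6}  ⟹  sig = (3; 2)

Signatures (|P|; sorted positive RHS coefficients), sorted:
    (2; 1)
    (3; —)
    (3; 1)
    (3; 1)
    (3; 2)


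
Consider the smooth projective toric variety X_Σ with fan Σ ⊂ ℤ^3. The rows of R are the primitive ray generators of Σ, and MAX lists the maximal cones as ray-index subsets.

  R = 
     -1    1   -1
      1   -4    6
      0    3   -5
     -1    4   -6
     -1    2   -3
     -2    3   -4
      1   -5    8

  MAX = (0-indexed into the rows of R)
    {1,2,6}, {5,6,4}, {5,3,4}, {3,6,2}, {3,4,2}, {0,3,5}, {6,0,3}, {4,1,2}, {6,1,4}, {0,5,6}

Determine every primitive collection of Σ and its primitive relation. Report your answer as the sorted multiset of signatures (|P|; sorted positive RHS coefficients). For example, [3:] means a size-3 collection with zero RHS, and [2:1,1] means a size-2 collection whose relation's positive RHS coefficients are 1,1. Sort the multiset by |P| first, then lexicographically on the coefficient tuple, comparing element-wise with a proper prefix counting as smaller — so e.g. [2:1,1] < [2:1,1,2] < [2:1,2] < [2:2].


9 collections generate NE(X_Σ); each relation:

  P={1,3}:  v_{1} + v_{3} = 0  so sig = [2:]
  P={0,2}:  v_{0} + v_{2} = v_{3}  so sig = [2:1]
  P={0,4}:  v_{0} + v_{4} = v_{5}  so sig = [2:1]
  P={0,1}:  v_{0} + v_{1} = v_{4} + v_{6}  so sig = [2:1,1]
  P={2,5}:  v_{2} + v_{5} = v_{3} + v_{4}  so sig = [2:1,1]
  P={1,5}:  v_{1} + v_{5} = 2·v_{4} + v_{6}  so sig = [2:1,2]
  P={2,4,6}:  v_{2} + v_{4} + v_{6} = 0  so sig = [3:]
  P={3,4,6}:  v_{3} + v_{4} + v_{6} = v_{0}  so sig = [3:1]
  P={3,5,6}:  v_{3} + v_{5} + v_{6} = 2·v_{0}  so sig = [3:2]

Hence PRS(X_Σ) =
{ [2:],  [2:1] ×2,  [2:1,1] ×2,  [2:1,2],  [3:],  [3:1],  [3:2] }


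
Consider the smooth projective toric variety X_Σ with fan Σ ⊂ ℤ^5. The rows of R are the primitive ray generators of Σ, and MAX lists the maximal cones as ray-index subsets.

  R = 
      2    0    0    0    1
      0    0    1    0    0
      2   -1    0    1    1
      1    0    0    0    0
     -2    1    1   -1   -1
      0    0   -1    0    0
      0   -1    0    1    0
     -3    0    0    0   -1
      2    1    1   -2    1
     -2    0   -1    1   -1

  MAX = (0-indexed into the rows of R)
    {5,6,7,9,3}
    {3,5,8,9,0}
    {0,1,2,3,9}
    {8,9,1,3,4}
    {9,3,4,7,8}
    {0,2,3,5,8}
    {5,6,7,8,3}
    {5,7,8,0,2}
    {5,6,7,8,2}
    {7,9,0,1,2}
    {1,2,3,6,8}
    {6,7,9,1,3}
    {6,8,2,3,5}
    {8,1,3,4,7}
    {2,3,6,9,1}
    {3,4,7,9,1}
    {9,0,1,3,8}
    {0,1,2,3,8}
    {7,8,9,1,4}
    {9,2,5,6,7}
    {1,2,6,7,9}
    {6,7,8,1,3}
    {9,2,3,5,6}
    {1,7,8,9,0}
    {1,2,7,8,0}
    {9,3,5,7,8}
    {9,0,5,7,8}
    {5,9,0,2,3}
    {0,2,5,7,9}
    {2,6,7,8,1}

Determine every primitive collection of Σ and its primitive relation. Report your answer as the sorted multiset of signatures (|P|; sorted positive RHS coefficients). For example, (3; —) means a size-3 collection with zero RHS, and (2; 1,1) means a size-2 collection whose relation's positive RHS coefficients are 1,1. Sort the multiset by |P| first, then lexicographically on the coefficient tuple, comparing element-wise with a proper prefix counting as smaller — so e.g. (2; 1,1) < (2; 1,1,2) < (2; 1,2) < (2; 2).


11 collections generate NE(X_Σ); each relation:

  • {1,5}:  v_{1} + v_{5} = 0  so sig = (2; —)
  • {0,6}:  v_{0} + v_{6} = v_{2}  so sig = (2; 1)
  • {2,4}:  v_{2} + v_{4} = v_{1}  so sig = (2; 1)
  • {0,4}:  v_{0} + v_{4} = v_{1} + v_{8} + v_{9}  so sig = (2; 1,1,1)
  • {4,6}:  v_{4} + v_{6} = v_{1} + v_{3} + v_{7}  so sig = (2; 1,1,1)
  • {4,5}:  v_{4} + v_{5} = v_{3} + v_{7} + v_{8} + v_{9}  so sig = (2; 1,1,1,1)
  • {0,3,7}:  v_{0} + v_{3} + v_{7} = 0  so sig = (3; —)
  • {6,8,9}:  v_{6} + v_{8} + v_{9} = 0  so sig = (3; —)
  • {2,3,7}:  v_{2} + v_{3} + v_{7} = v_{6}  so sig = (3; 1)
  • {2,8,9}:  v_{2} + v_{8} + v_{9} = v_{0}  so sig = (3; 1)
  • {1,3,7,8,9}:  v_{1} + v_{3} + v_{7} + v_{8} + v_{9} = v_{4}  so sig = (5; 1)

so the primitive-relation signature multiset is
{ (2; —),  (2; 1) ×2,  (2; 1,1,1) ×2,  (2; 1,1,1,1),  (3; —) ×2,  (3; 1) ×2,  (5; 1) }


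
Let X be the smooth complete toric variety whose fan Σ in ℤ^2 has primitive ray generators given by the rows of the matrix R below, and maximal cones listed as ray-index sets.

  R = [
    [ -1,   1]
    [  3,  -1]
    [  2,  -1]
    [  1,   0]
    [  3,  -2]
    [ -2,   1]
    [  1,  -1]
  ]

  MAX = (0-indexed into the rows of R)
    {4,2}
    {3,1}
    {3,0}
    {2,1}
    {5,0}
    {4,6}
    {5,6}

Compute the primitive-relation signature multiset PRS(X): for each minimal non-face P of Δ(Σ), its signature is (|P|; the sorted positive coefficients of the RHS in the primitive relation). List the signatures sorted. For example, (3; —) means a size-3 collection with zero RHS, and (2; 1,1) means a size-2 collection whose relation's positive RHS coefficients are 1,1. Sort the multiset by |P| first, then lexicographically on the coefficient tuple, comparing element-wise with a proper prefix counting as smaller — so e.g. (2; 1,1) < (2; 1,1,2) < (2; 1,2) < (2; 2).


14 collections generate NE(X_Σ); each relation:

  P={0,6}:  v_{0} + v_{6} = 0  ⟹  sig = (2; —)
  P={2,5}:  v_{2} + v_{5} = 0  ⟹  sig = (2; —)
  P={0,2}:  v_{0} + v_{2} = v_{3}  ⟹  sig = (2; 1)
  P={0,4}:  v_{0} + v_{4} = v_{2}  ⟹  sig = (2; 1)
  P={1,5}:  v_{1} + v_{5} = v_{3}  ⟹  sig = (2; 1)
  P={2,3}:  v_{2} + v_{3} = v_{1}  ⟹  sig = (2; 1)
  P={2,6}:  v_{2} + v_{6} = v_{4}  ⟹  sig = (2; 1)
  P={3,5}:  v_{3} + v_{5} = v_{0}  ⟹  sig = (2; 1)
  P={3,6}:  v_{3} + v_{6} = v_{2}  ⟹  sig = (2; 1)
  P={4,5}:  v_{4} + v_{5} = v_{6}  ⟹  sig = (2; 1)
  P={0,1}:  v_{0} + v_{1} = 2·v_{3}  ⟹  sig = (2; 2)
  P={1,6}:  v_{1} + v_{6} = 2·v_{2}  ⟹  sig = (2; 2)
  P={3,4}:  v_{3} + v_{4} = 2·v_{2}  ⟹  sig = (2; 2)
  P={1,4}:  v_{1} + v_{4} = 3·v_{2}  ⟹  sig = (2; 3)

Signatures (|P|; sorted positive RHS coefficients), sorted:
{ (2; —) ×2,  (2; 1) ×8,  (2; 2) ×3,  (2; 3) }


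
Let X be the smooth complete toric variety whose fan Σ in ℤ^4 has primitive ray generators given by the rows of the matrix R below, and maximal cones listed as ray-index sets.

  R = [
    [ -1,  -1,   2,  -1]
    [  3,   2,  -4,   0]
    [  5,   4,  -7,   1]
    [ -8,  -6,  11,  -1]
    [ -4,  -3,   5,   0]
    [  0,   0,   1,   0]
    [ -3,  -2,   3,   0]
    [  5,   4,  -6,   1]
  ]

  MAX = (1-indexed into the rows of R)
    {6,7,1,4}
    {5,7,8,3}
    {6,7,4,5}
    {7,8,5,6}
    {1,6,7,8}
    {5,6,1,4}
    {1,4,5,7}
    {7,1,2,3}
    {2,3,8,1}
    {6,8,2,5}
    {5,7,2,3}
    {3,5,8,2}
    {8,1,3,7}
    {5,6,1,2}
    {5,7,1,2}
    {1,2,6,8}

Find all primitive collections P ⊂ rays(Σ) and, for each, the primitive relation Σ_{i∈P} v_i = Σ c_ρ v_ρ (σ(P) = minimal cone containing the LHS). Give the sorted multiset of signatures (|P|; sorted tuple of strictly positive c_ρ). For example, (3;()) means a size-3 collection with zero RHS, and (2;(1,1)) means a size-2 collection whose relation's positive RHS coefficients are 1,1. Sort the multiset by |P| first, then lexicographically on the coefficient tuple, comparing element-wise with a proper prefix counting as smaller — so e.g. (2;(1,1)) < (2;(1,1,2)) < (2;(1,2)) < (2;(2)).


Minimal non-faces — 9 found among 8 rays, 16 max cones:

  P={3,6}:  v_{3} + v_{6} = v_{8}  ⇒ sig = (2;(1))
  P={2,4}:  v_{2} + v_{4} = v_{1} + v_{5}  ⇒ sig = (2;(1,1))
  P={3,4}:  v_{3} + v_{4} = v_{6} + v_{7}  ⇒ sig = (2;(1,1))
  P={4,8}:  v_{4} + v_{8} = 2·v_{6} + v_{7}  ⇒ sig = (2;(1,2))
  P={1,3,5}:  v_{1} + v_{3} + v_{5} = 0  ⇒ sig = (3;())
  P={2,6,7}:  v_{2} + v_{6} + v_{7} = 0  ⇒ sig = (3;())
  P={1,5,8}:  v_{1} + v_{5} + v_{8} = v_{6}  ⇒ sig = (3;(1))
  P={2,7,8}:  v_{2} + v_{7} + v_{8} = v_{3}  ⇒ sig = (3;(1))
  P={1,5,6,7}:  v_{1} + v_{5} + v_{6} + v_{7} = v_{4}  ⇒ sig = (4;(1))

so the primitive-relation signature multiset is
{ (2;(1)),  (2;(1,1)) ×2,  (2;(1,2)),  (3;()) ×2,  (3;(1)) ×2,  (4;(1)) }


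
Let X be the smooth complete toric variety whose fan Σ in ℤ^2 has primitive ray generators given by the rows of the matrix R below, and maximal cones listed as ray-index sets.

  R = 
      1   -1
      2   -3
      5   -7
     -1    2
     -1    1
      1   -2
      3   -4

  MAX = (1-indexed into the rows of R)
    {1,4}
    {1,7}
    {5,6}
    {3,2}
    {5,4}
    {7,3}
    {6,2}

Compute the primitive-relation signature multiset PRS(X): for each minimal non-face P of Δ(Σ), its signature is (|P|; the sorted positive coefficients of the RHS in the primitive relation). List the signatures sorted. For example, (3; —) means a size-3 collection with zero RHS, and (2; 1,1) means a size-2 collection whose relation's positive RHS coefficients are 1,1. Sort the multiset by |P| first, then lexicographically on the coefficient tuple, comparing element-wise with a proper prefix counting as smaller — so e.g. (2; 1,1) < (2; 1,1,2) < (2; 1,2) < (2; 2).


|primitive collections| = 14. Relations:

  P={1,5}:  v_{1} + v_{5} = 0  →  sig = (2; —)
  P={4,6}:  v_{4} + v_{6} = 0  →  sig = (2; —)
  P={1,2}:  v_{1} + v_{2} = v_{7}  →  sig = (2; 1)
  P={1,6}:  v_{1} + v_{6} = v_{2}  →  sig = (2; 1)
  P={2,4}:  v_{2} + v_{4} = v_{1}  →  sig = (2; 1)
  P={2,5}:  v_{2} + v_{5} = v_{6}  →  sig = (2; 1)
  P={2,7}:  v_{2} + v_{7} = v_{3}  →  sig = (2; 1)
  P={5,7}:  v_{5} + v_{7} = v_{2}  →  sig = (2; 1)
  P={3,4}:  v_{3} + v_{4} = v_{1} + v_{7}  →  sig = (2; 1,1)
  P={1,3}:  v_{1} + v_{3} = 2·v_{7}  →  sig = (2; 2)
  P={3,5}:  v_{3} + v_{5} = 2·v_{2}  →  sig = (2; 2)
  P={4,7}:  v_{4} + v_{7} = 2·v_{1}  →  sig = (2; 2)
  P={6,7}:  v_{6} + v_{7} = 2·v_{2}  →  sig = (2; 2)
  P={3,6}:  v_{3} + v_{6} = 3·v_{2}  →  sig = (2; 3)

Signatures (|P|; sorted positive RHS coefficients), sorted:
    (2; —)
    (2; —)
    (2; 1)
    (2; 1)
    (2; 1)
    (2; 1)
    (2; 1)
    (2; 1)
    (2; 1,1)
    (2; 2)
    (2; 2)
    (2; 2)
    (2; 2)
    (2; 3)


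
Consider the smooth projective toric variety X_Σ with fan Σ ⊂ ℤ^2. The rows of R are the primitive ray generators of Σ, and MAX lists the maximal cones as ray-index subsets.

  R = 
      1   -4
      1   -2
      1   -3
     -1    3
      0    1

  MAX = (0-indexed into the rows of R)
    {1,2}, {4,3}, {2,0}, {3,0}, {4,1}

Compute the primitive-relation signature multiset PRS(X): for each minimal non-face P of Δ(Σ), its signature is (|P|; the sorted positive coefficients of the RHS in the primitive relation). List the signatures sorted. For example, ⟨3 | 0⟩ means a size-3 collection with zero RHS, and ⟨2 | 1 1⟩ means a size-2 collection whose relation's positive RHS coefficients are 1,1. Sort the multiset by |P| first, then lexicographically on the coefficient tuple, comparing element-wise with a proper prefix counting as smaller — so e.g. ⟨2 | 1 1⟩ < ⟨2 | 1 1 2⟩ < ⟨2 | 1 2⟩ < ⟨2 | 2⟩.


5 minimal non-faces of Δ(Σ) (on 5 rays):

  {2,3}:  v_{2} + v_{3} = 0  ⟹  sig = ⟨2 | 0⟩
  {0,4}:  v_{0} + v_{4} = v_{2}  ⟹  sig = ⟨2 | 1⟩
  {1,3}:  v_{1} + v_{3} = v_{4}  ⟹  sig = ⟨2 | 1⟩
  {2,4}:  v_{2} + v_{4} = v_{1}  ⟹  sig = ⟨2 | 1⟩
  {0,1}:  v_{0} + v_{1} = 2·v_{2}  ⟹  sig = ⟨2 | 2⟩

so the primitive-relation signature multiset is
[⟨2 | 0⟩, ⟨2 | 1⟩, ⟨2 | 1⟩, ⟨2 | 1⟩, ⟨2 | 2⟩]


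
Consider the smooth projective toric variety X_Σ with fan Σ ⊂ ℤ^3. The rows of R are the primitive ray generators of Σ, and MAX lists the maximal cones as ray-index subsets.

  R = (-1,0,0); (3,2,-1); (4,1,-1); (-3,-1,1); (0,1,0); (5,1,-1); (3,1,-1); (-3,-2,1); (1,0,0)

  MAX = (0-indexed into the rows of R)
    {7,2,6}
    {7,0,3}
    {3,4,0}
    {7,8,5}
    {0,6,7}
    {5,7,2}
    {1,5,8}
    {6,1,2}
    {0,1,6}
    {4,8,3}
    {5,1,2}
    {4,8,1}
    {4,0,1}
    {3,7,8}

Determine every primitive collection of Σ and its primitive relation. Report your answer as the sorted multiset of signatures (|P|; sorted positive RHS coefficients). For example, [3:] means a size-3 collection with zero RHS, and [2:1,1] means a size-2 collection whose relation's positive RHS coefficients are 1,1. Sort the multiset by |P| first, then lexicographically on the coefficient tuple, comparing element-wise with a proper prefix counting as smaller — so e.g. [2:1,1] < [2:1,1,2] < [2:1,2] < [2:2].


The 15 primitive collections of Σ (r=9, n=3):

  P={0,8}:  v_{0} + v_{8} = 0  ⟹  sig = [2:]
  P={1,7}:  v_{1} + v_{7} = 0  ⟹  sig = [2:]
  P={3,6}:  v_{3} + v_{6} = 0  ⟹  sig = [2:]
  P={0,2}:  v_{0} + v_{2} = v_{6}  ⟹  sig = [2:1]
  P={0,5}:  v_{0} + v_{5} = v_{2}  ⟹  sig = [2:1]
  P={1,3}:  v_{1} + v_{3} = v_{4}  ⟹  sig = [2:1]
  P={2,3}:  v_{2} + v_{3} = v_{8}  ⟹  sig = [2:1]
  P={2,8}:  v_{2} + v_{8} = v_{5}  ⟹  sig = [2:1]
  P={4,6}:  v_{4} + v_{6} = v_{1}  ⟹  sig = [2:1]
  P={4,7}:  v_{4} + v_{7} = v_{3}  ⟹  sig = [2:1]
  P={6,8}:  v_{6} + v_{8} = v_{2}  ⟹  sig = [2:1]
  P={2,4}:  v_{2} + v_{4} = v_{1} + v_{8}  ⟹  sig = [2:1,1]
  P={4,5}:  v_{4} + v_{5} = v_{1} + 2·v_{8}  ⟹  sig = [2:1,2]
  P={3,5}:  v_{3} + v_{5} = 2·v_{8}  ⟹  sig = [2:2]
  P={5,6}:  v_{5} + v_{6} = 2·v_{2}  ⟹  sig = [2:2]

Signatures (|P|; sorted positive RHS coefficients), sorted:
    [2:]
    [2:]
    [2:]
    [2:1]
    [2:1]
    [2:1]
    [2:1]
    [2:1]
    [2:1]
    [2:1]
    [2:1]
    [2:1,1]
    [2:1,2]
    [2:2]
    [2:2]


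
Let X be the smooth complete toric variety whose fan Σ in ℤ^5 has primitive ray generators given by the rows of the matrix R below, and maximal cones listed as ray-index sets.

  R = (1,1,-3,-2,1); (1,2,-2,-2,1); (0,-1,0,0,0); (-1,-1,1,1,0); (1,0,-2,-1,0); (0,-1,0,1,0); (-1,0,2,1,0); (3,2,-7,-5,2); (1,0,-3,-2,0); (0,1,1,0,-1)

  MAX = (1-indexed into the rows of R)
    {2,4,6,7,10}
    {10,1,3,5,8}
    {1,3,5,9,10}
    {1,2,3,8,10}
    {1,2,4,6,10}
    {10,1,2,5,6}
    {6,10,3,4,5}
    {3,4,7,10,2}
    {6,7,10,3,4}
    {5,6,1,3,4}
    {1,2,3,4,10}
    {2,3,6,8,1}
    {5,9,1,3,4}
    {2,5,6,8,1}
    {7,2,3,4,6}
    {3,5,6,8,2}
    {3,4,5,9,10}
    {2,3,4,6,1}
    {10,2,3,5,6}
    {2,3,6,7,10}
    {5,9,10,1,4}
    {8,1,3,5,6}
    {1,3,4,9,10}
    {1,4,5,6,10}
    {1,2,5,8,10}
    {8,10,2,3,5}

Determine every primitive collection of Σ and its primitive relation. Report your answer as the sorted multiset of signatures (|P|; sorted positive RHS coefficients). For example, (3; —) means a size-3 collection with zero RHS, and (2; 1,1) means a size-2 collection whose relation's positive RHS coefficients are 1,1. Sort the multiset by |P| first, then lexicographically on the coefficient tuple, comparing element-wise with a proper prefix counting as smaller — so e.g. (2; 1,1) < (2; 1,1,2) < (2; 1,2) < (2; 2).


Σ has 14 primitive collections:

  {5,7}:  v_{5} + v_{7} = 0  ⇒ sig = (2; —)
  {1,7}:  v_{1} + v_{7} = v_{2} + v_{4}  ⇒ sig = (2; 1,1)
  {7,8}:  v_{7} + v_{8} = v_{1} + v_{2} + v_{3}  ⇒ sig = (2; 1,1,1)
  {7,9}:  v_{7} + v_{9} = v_{1} + v_{3} + v_{4} + v_{10}  ⇒ sig = (2; 1,1,1,1)
  {2,9}:  v_{2} + v_{9} = 2·v_{1} + v_{3} + v_{10}  ⇒ sig = (2; 1,1,2)
  {8,9}:  v_{8} + v_{9} = 3·v_{1} + 2·v_{3} + v_{5} + v_{10}  ⇒ sig = (2; 1,1,2,3)
  {4,8}:  v_{4} + v_{8} = 2·v_{1} + v_{3}  ⇒ sig = (2; 1,2)
  {6,9}:  v_{6} + v_{9} = v_{4} + 2·v_{5}  ⇒ sig = (2; 1,2)
  {2,4,5}:  v_{2} + v_{4} + v_{5} = v_{1}  ⇒ sig = (3; 1)
  {6,8,10}:  v_{6} + v_{8} + v_{10} = v_{2} + 2·v_{5}  ⇒ sig = (3; 1,2)
  {1,2,3,5}:  v_{1} + v_{2} + v_{3} + v_{5} = v_{8}  ⇒ sig = (4; 1)
  {1,3,6,10}:  v_{1} + v_{3} + v_{6} + v_{10} = v_{5}  ⇒ sig = (4; 1)
  {2,3,4,6,10}:  v_{2} + v_{3} + v_{4} + v_{6} + v_{10} = 0  ⇒ sig = (5; —)
  {1,3,4,5,10}:  v_{1} + v_{3} + v_{4} + v_{5} + v_{10} = v_{9}  ⇒ sig = (5; 1)

Signatures (|P|; sorted positive RHS coefficients), sorted:
[(2; —), (2; 1,1), (2; 1,1,1), (2; 1,1,1,1), (2; 1,1,2), (2; 1,1,2,3), (2; 1,2), (2; 1,2), (3; 1), (3; 1,2), (4; 1), (4; 1), (5; —), (5; 1)]


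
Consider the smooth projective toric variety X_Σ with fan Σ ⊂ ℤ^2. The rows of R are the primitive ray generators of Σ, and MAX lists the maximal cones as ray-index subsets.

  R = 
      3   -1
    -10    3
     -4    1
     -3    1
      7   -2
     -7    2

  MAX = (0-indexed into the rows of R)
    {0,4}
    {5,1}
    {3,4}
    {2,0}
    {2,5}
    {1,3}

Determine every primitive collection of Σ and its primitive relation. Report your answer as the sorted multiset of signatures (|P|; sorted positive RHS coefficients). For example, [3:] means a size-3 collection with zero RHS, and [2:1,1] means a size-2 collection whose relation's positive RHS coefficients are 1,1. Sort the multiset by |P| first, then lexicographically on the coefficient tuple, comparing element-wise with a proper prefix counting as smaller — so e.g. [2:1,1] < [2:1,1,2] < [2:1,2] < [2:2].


Δ(Σ) — 6 vertices, 9 min non-faces:

  P = {0,3}:  v_{0} + v_{3} = 0 ; sig = [2:]
  P = {4,5}:  v_{4} + v_{5} = 0 ; sig = [2:]
  P = {0,1}:  v_{0} + v_{1} = v_{5} ; sig = [2:1]
  P = {0,5}:  v_{0} + v_{5} = v_{2} ; sig = [2:1]
  P = {1,4}:  v_{1} + v_{4} = v_{3} ; sig = [2:1]
  P = {2,3}:  v_{2} + v_{3} = v_{5} ; sig = [2:1]
  P = {2,4}:  v_{2} + v_{4} = v_{0} ; sig = [2:1]
  P = {3,5}:  v_{3} + v_{5} = v_{1} ; sig = [2:1]
  P = {1,2}:  v_{1} + v_{2} = 2·v_{5} ; sig = [2:2]

so the primitive-relation signature multiset is
{ [2:] ×2,  [2:1] ×6,  [2:2] }


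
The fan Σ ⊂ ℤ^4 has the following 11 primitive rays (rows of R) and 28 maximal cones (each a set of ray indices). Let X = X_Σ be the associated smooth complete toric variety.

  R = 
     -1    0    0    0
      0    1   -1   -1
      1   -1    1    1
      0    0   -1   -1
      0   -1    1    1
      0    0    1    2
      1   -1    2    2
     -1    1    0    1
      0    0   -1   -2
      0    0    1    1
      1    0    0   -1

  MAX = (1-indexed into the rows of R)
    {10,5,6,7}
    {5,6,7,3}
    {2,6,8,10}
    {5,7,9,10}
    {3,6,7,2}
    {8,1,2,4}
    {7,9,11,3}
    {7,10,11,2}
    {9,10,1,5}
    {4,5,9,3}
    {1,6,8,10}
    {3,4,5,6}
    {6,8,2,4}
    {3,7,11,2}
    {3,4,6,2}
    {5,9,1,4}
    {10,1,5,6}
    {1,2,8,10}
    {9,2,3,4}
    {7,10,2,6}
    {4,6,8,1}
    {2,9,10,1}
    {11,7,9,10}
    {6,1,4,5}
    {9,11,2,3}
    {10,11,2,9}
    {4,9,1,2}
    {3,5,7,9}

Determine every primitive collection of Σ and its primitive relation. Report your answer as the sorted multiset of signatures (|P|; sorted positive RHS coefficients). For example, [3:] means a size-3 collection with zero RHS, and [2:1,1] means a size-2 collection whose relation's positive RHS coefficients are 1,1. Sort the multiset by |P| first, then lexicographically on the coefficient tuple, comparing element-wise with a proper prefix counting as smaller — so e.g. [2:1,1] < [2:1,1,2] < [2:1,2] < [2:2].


18 minimal non-faces of Δ(Σ) (on 11 rays):

  P = {2,5}:  v_{2} + v_{5} = 0 ; sig = [2:]
  P = {4,10}:  v_{4} + v_{10} = 0 ; sig = [2:]
  P = {6,9}:  v_{6} + v_{9} = 0 ; sig = [2:]
  P = {1,3}:  v_{1} + v_{3} = v_{5} ; sig = [2:1]
  P = {3,8}:  v_{3} + v_{8} = v_{6} ; sig = [2:1]
  P = {3,10}:  v_{3} + v_{10} = v_{7} ; sig = [2:1]
  P = {4,7}:  v_{4} + v_{7} = v_{3} ; sig = [2:1]
  P = {1,7}:  v_{1} + v_{7} = v_{5} + v_{10} ; sig = [2:1,1]
  P = {1,11}:  v_{1} + v_{11} = v_{9} + v_{10} ; sig = [2:1,1]
  P = {5,8}:  v_{5} + v_{8} = v_{1} + v_{6} ; sig = [2:1,1]
  P = {5,11}:  v_{5} + v_{11} = v_{7} + v_{9} ; sig = [2:1,1]
  P = {6,11}:  v_{6} + v_{11} = v_{2} + v_{7} ; sig = [2:1,1]
  P = {7,8}:  v_{7} + v_{8} = v_{6} + v_{10} ; sig = [2:1,1]
  P = {8,9}:  v_{8} + v_{9} = v_{1} + v_{2} ; sig = [2:1,1]
  P = {8,11}:  v_{8} + v_{11} = v_{2} + v_{10} ; sig = [2:1,1]
  P = {4,11}:  v_{4} + v_{11} = v_{2} + v_{3} + v_{9} ; sig = [2:1,1,1]
  P = {1,2,6}:  v_{1} + v_{2} + v_{6} = v_{8} ; sig = [3:1]
  P = {2,7,9}:  v_{2} + v_{7} + v_{9} = v_{11} ; sig = [3:1]

Signatures (|P|; sorted positive RHS coefficients), sorted:
{ [2:] ×3,  [2:1] ×4,  [2:1,1] ×8,  [2:1,1,1],  [3:1] ×2 }


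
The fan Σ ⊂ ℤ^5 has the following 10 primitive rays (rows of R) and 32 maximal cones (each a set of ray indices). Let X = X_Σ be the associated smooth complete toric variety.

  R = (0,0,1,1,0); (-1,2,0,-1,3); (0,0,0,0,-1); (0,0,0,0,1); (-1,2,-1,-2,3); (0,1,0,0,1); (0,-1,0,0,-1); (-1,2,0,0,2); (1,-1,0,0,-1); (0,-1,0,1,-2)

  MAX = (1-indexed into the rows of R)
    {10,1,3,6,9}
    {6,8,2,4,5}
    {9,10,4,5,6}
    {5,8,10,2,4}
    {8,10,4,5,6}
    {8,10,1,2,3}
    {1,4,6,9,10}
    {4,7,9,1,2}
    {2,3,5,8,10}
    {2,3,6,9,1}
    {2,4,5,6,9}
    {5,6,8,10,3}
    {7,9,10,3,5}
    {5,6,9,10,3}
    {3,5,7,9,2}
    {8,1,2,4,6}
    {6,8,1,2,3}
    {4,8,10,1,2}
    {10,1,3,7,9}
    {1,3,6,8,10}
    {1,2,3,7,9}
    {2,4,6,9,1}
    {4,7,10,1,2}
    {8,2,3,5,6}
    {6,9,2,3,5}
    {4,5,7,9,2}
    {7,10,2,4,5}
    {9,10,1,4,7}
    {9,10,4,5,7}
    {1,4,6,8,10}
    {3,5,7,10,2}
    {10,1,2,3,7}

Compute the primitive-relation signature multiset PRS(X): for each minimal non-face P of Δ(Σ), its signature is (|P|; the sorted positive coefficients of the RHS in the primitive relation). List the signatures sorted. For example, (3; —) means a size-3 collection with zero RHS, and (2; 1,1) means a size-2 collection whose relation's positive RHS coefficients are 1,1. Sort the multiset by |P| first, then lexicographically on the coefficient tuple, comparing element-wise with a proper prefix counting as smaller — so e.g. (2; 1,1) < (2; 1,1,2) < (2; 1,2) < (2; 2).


Minimal non-faces — 7 found among 10 rays, 32 max cones:

  P = {3,4}:  v_{3} + v_{4} = 0 — sig = (2; —)
  P = {6,7}:  v_{6} + v_{7} = 0 — sig = (2; —)
  P = {1,5}:  v_{1} + v_{5} = v_{2} — sig = (2; 1)
  P = {8,9}:  v_{8} + v_{9} = v_{6} — sig = (2; 1)
  P = {7,8}:  v_{7} + v_{8} = v_{2} + v_{10} — sig = (2; 1,1)
  P = {2,9,10}:  v_{2} + v_{9} + v_{10} = 0 — sig = (3; —)
  P = {2,6,10}:  v_{2} + v_{6} + v_{10} = v_{8} — sig = (3; 1)

Signatures (|P|; sorted positive RHS coefficients), sorted:
[(2; —), (2; —), (2; 1), (2; 1), (2; 1,1), (3; —), (3; 1)]


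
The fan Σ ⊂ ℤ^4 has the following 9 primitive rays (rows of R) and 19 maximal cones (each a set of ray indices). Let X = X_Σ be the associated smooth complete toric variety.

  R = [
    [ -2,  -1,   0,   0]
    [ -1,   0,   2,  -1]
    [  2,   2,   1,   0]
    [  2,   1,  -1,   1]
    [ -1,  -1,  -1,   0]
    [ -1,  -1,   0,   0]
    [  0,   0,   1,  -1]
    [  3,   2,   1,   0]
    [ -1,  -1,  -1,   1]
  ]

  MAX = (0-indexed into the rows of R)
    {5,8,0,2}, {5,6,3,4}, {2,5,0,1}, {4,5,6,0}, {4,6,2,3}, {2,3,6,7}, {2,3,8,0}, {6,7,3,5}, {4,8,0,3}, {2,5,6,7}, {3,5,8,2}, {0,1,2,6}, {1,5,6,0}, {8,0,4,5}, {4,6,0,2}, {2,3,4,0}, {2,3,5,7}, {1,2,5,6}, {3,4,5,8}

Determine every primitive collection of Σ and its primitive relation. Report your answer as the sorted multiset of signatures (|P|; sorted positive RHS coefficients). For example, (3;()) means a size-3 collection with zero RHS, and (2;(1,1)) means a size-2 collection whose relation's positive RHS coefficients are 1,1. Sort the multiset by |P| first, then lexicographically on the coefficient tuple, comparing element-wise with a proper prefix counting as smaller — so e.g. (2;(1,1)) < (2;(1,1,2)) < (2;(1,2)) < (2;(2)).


|primitive collections| = 14. Relations:

  P = {6,8}:  v_{6} + v_{8} = v_{5}  so sig = (2;(1))
  P = {0,7}:  v_{0} + v_{7} = v_{2} + v_{5}  so sig = (2;(1,1))
  P = {1,3}:  v_{1} + v_{3} = v_{2} + v_{5}  so sig = (2;(1,1))
  P = {1,4}:  v_{1} + v_{4} = v_{0} + v_{6}  so sig = (2;(1,1))
  P = {4,7}:  v_{4} + v_{7} = v_{3} + v_{6}  so sig = (2;(1,1))
  P = {1,8}:  v_{1} + v_{8} = v_{0} + v_{2} + 2·v_{5}  so sig = (2;(1,1,2))
  P = {7,8}:  v_{7} + v_{8} = v_{2} + v_{3} + 2·v_{5}  so sig = (2;(1,1,2))
  P = {1,7}:  v_{1} + v_{7} = 2·v_{2} + 2·v_{5} + v_{6}  so sig = (2;(1,2,2))
  P = {0,3,6}:  v_{0} + v_{3} + v_{6} = 0  so sig = (3;())
  P = {2,4,5}:  v_{2} + v_{4} + v_{5} = 0  so sig = (3;())
  P = {0,3,5}:  v_{0} + v_{3} + v_{5} = v_{8}  so sig = (3;(1))
  P = {2,4,8}:  v_{2} + v_{4} + v_{8} = v_{0} + v_{3}  so sig = (3;(1,1))
  P = {0,2,5,6}:  v_{0} + v_{2} + v_{5} + v_{6} = v_{1}  so sig = (4;(1))
  P = {2,3,5,6}:  v_{2} + v_{3} + v_{5} + v_{6} = v_{7}  so sig = (4;(1))

Hence PRS(X_Σ) =
    (2;(1))
    (2;(1,1))
    (2;(1,1))
    (2;(1,1))
    (2;(1,1))
    (2;(1,1,2))
    (2;(1,1,2))
    (2;(1,2,2))
    (3;())
    (3;())
    (3;(1))
    (3;(1,1))
    (4;(1))
    (4;(1))


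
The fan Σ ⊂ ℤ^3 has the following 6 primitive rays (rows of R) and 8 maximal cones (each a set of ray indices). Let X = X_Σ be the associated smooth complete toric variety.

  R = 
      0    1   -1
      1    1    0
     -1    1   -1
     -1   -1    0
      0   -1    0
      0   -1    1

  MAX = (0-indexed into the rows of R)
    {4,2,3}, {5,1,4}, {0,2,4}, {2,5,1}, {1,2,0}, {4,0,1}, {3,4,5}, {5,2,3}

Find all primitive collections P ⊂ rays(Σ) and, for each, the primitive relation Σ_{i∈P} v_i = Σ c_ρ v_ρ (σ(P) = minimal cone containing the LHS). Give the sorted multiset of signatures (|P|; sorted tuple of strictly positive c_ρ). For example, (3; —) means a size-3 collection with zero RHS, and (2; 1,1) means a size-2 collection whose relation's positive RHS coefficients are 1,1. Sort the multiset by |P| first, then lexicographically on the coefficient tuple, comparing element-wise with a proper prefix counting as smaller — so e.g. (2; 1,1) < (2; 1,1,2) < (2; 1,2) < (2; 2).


5 minimal non-faces of Δ(Σ) (on 6 rays):

  P = {0,5}:  v_{0} + v_{5} = 0 ; sig = (2; —)
  P = {1,3}:  v_{1} + v_{3} = 0 ; sig = (2; —)
  P = {0,3}:  v_{0} + v_{3} = v_{2} + v_{4} ; sig = (2; 1,1)
  P = {1,2,4}:  v_{1} + v_{2} + v_{4} = v_{0} ; sig = (3; 1)
  P = {2,4,5}:  v_{2} + v_{4} + v_{5} = v_{3} ; sig = (3; 1)

Hence PRS(X_Σ) =
    (2; —)
    (2; —)
    (2; 1,1)
    (3; 1)
    (3; 1)


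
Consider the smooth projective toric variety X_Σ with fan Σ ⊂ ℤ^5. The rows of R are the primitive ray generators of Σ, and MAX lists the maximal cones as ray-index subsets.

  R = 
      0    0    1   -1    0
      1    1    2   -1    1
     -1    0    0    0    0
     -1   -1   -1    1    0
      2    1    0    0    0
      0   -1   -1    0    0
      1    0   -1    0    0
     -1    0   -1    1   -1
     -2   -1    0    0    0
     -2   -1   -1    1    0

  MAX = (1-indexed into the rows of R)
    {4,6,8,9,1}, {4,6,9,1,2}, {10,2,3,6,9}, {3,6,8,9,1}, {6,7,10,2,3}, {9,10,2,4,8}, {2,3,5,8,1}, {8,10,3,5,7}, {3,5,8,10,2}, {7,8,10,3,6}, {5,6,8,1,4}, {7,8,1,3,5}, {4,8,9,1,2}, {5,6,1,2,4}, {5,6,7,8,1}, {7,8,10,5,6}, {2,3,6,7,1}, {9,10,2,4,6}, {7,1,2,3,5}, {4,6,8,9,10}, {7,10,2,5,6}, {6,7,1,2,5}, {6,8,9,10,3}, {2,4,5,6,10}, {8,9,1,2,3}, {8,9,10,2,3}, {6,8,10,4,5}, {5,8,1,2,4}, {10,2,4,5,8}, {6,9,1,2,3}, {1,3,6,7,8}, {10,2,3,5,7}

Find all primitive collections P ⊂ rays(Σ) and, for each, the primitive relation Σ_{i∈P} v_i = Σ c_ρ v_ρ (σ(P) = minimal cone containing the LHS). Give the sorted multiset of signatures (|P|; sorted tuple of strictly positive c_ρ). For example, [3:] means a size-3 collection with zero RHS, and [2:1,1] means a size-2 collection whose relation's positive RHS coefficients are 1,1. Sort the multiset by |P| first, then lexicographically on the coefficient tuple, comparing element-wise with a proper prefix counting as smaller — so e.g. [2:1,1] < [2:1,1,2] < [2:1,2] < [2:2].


Δ(Σ) — 10 vertices, 8 min non-faces:

  • {5,9}:  v_{5} + v_{9} = 0  →  sig = [2:]
  • {1,10}:  v_{1} + v_{10} = v_{9}  →  sig = [2:1]
  • {3,4}:  v_{3} + v_{4} = v_{10}  →  sig = [2:1]
  • {7,9}:  v_{7} + v_{9} = v_{3} + v_{6}  →  sig = [2:1,1]
  • {4,7}:  v_{4} + v_{7} = v_{5} + v_{6} + v_{10}  →  sig = [2:1,1,1]
  • {2,6,8}:  v_{2} + v_{6} + v_{8} = 0  →  sig = [3:]
  • {3,5,6}:  v_{3} + v_{5} + v_{6} = v_{7}  →  sig = [3:1]
  • {2,7,8}:  v_{2} + v_{7} + v_{8} = v_{3} + v_{5}  →  sig = [3:1,1]

Signatures (|P|; sorted positive RHS coefficients), sorted:
    [2:]
    [2:1]
    [2:1]
    [2:1,1]
    [2:1,1,1]
    [3:]
    [3:1]
    [3:1,1]


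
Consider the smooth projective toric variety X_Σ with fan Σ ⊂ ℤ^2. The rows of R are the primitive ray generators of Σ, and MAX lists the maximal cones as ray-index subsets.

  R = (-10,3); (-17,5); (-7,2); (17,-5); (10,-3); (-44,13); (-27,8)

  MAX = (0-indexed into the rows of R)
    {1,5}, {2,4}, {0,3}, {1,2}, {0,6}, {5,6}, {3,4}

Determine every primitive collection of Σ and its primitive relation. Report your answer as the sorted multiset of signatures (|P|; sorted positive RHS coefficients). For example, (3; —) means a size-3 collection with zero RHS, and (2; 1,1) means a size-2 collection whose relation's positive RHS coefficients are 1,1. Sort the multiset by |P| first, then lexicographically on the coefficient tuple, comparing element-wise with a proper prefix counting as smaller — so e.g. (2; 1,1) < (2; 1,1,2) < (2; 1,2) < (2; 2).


|primitive collections| = 14. Relations:

  P={0,4}:  v_{0} + v_{4} = 0  ⇒ sig = (2; —)
  P={1,3}:  v_{1} + v_{3} = 0  ⇒ sig = (2; —)
  P={0,1}:  v_{0} + v_{1} = v_{6}  ⇒ sig = (2; 1)
  P={0,2}:  v_{0} + v_{2} = v_{1}  ⇒ sig = (2; 1)
  P={1,4}:  v_{1} + v_{4} = v_{2}  ⇒ sig = (2; 1)
  P={1,6}:  v_{1} + v_{6} = v_{5}  ⇒ sig = (2; 1)
  P={2,3}:  v_{2} + v_{3} = v_{4}  ⇒ sig = (2; 1)
  P={3,5}:  v_{3} + v_{5} = v_{6}  ⇒ sig = (2; 1)
  P={3,6}:  v_{3} + v_{6} = v_{0}  ⇒ sig = (2; 1)
  P={4,6}:  v_{4} + v_{6} = v_{1}  ⇒ sig = (2; 1)
  P={0,5}:  v_{0} + v_{5} = 2·v_{6}  ⇒ sig = (2; 2)
  P={2,6}:  v_{2} + v_{6} = 2·v_{1}  ⇒ sig = (2; 2)
  P={4,5}:  v_{4} + v_{5} = 2·v_{1}  ⇒ sig = (2; 2)
  P={2,5}:  v_{2} + v_{5} = 3·v_{1}  ⇒ sig = (2; 3)

Hence PRS(X_Σ) =
[(2; —), (2; —), (2; 1), (2; 1), (2; 1), (2; 1), (2; 1), (2; 1), (2; 1), (2; 1), (2; 2), (2; 2), (2; 2), (2; 3)]


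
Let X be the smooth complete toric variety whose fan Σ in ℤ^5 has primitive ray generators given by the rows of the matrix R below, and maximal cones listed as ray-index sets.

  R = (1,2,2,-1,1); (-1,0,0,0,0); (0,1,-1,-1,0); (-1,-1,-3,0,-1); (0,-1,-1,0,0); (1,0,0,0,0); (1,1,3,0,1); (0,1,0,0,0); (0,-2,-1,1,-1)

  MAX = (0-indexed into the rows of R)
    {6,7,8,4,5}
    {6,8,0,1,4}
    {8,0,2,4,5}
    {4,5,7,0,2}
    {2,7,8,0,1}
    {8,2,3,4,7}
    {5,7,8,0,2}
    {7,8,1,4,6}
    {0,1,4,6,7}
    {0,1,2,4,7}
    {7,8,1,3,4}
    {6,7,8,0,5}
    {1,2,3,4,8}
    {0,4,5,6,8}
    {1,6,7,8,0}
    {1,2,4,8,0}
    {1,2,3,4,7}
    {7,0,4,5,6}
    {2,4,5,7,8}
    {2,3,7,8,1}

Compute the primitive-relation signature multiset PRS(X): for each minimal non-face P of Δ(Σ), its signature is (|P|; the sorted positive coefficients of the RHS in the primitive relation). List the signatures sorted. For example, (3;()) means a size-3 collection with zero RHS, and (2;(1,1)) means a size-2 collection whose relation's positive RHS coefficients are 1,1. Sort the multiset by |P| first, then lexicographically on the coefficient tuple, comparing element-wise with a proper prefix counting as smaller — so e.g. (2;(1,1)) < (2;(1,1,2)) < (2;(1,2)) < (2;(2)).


7 minimal non-faces of Δ(Σ) (on 9 rays):

  P = {1,5}:  v_{1} + v_{5} = 0 — sig = (2;())
  P = {3,6}:  v_{3} + v_{6} = 0 — sig = (2;())
  P = {0,3}:  v_{0} + v_{3} = v_{2} — sig = (2;(1))
  P = {2,6}:  v_{2} + v_{6} = v_{0} — sig = (2;(1))
  P = {3,5}:  v_{3} + v_{5} = v_{2} + v_{4} + v_{7} + v_{8} — sig = (2;(1,1,1,1))
  P = {0,4,7,8}:  v_{0} + v_{4} + v_{7} + v_{8} = v_{5} — sig = (4;(1))
  P = {1,2,4,7,8}:  v_{1} + v_{2} + v_{4} + v_{7} + v_{8} = v_{3} — sig = (5;(1))

Signatures (|P|; sorted positive RHS coefficients), sorted:
    (2;())
    (2;())
    (2;(1))
    (2;(1))
    (2;(1,1,1,1))
    (4;(1))
    (5;(1))


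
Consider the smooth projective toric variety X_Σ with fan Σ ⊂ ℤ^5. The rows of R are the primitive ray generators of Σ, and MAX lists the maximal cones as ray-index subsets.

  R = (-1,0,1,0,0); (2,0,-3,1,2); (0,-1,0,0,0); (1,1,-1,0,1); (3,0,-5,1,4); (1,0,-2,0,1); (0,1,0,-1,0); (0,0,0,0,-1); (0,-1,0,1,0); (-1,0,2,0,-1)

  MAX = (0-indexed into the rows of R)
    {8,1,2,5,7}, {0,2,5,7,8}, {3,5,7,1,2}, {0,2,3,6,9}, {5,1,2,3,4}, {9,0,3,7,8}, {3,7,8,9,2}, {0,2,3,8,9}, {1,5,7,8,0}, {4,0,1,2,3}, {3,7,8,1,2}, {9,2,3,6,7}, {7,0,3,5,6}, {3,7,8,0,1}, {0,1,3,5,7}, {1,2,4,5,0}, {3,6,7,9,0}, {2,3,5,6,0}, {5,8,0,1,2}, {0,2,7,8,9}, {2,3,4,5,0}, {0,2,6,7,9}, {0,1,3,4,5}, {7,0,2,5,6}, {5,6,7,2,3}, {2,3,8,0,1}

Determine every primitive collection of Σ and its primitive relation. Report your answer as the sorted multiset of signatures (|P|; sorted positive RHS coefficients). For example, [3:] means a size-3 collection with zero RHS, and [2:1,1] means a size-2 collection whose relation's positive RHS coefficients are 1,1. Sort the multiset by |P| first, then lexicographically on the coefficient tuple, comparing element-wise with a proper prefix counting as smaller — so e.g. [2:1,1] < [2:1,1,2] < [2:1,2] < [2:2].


Minimal non-faces — 12 found among 10 rays, 26 max cones:

  • {5,9}:  v_{5} + v_{9} = 0  so sig = [2:]
  • {6,8}:  v_{6} + v_{8} = 0  so sig = [2:]
  • {1,6}:  v_{1} + v_{6} = v_{3} + v_{5}  so sig = [2:1,1]
  • {1,9}:  v_{1} + v_{9} = v_{3} + v_{8}  so sig = [2:1,1]
  • {4,7}:  v_{4} + v_{7} = v_{1} + v_{5}  so sig = [2:1,1]
  • {4,9}:  v_{4} + v_{9} = v_{0} + v_{1} + v_{2} + v_{3}  so sig = [2:1,1,1,1]
  • {4,8}:  v_{4} + v_{8} = v_{0} + 2·v_{1} + v_{2}  so sig = [2:1,1,2]
  • {4,6}:  v_{4} + v_{6} = v_{0} + v_{2} + 2·v_{3} + 2·v_{5}  so sig = [2:1,1,2,2]
  • {3,5,8}:  v_{3} + v_{5} + v_{8} = v_{1}  so sig = [3:1]
  • {0,2,3,7}:  v_{0} + v_{2} + v_{3} + v_{7} = 0  so sig = [4:]
  • {0,1,2,7}:  v_{0} + v_{1} + v_{2} + v_{7} = v_{5} + v_{8}  so sig = [4:1,1]
  • {0,1,2,3,5}:  v_{0} + v_{1} + v_{2} + v_{3} + v_{5} = v_{4}  so sig = [5:1]

Sorted signature multiset PRS(X):
    [2:]
    [2:]
    [2:1,1]
    [2:1,1]
    [2:1,1]
    [2:1,1,1,1]
    [2:1,1,2]
    [2:1,1,2,2]
    [3:1]
    [4:]
    [4:1,1]
    [5:1]


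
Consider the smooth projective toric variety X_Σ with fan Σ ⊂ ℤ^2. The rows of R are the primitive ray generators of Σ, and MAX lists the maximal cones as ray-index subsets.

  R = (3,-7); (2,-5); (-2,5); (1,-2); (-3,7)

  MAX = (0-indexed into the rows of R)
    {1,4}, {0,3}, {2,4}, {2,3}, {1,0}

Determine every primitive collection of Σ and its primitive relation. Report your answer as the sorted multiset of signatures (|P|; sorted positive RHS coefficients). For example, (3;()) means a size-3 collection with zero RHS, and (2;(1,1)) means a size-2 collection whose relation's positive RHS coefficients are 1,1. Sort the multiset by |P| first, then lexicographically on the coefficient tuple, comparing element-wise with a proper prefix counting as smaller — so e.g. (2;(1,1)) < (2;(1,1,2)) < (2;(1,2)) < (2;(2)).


Primitive collections (5):

  {0,4}:  v_{0} + v_{4} = 0 — sig = (2;())
  {1,2}:  v_{1} + v_{2} = 0 — sig = (2;())
  {0,2}:  v_{0} + v_{2} = v_{3} — sig = (2;(1))
  {1,3}:  v_{1} + v_{3} = v_{0} — sig = (2;(1))
  {3,4}:  v_{3} + v_{4} = v_{2} — sig = (2;(1))

Signatures (|P|; sorted positive RHS coefficients), sorted:
[(2;()), (2;()), (2;(1)), (2;(1)), (2;(1))]


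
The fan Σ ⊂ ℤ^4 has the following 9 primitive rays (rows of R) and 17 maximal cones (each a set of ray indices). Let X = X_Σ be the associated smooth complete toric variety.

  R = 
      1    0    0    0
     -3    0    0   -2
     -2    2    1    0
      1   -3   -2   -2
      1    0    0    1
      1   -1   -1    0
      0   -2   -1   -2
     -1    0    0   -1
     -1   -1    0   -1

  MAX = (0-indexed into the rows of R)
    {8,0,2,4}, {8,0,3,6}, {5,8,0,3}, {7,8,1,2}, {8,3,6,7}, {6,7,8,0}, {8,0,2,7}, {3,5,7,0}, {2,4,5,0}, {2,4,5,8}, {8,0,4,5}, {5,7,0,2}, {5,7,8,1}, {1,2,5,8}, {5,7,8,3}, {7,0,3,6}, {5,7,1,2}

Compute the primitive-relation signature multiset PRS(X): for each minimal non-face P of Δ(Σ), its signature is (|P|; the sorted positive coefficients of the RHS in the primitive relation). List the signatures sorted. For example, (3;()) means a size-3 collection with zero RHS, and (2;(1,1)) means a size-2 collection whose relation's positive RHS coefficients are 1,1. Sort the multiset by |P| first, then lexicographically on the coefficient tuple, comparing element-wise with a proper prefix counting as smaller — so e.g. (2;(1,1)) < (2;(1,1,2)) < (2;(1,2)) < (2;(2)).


The 14 primitive collections of Σ (r=9, n=4):

  • {4,7}:  v_{4} + v_{7} = 0  ⇒ sig = (2;())
  • {5,6}:  v_{5} + v_{6} = v_{3}  ⇒ sig = (2;(1))
  • {1,4}:  v_{1} + v_{4} = v_{2} + v_{5} + v_{8}  ⇒ sig = (2;(1,1,1))
  • {4,6}:  v_{4} + v_{6} = v_{0} + v_{5} + v_{8}  ⇒ sig = (2;(1,1,1))
  • {3,4}:  v_{3} + v_{4} = v_{0} + 2·v_{5} + v_{8}  ⇒ sig = (2;(1,1,2))
  • {1,6}:  v_{1} + v_{6} = v_{5} + 3·v_{7} + v_{8}  ⇒ sig = (2;(1,1,3))
  • {2,3}:  v_{2} + v_{3} = v_{5} + 2·v_{7}  ⇒ sig = (2;(1,2))
  • {1,3}:  v_{1} + v_{3} = 2·v_{5} + 3·v_{7} + v_{8}  ⇒ sig = (2;(1,2,3))
  • {0,1}:  v_{0} + v_{1} = 2·v_{7}  ⇒ sig = (2;(2))
  • {2,6}:  v_{2} + v_{6} = 2·v_{7}  ⇒ sig = (2;(2))
  • {0,2,5,8}:  v_{0} + v_{2} + v_{5} + v_{8} = v_{7}  ⇒ sig = (4;(1))
  • {0,5,7,8}:  v_{0} + v_{5} + v_{7} + v_{8} = v_{6}  ⇒ sig = (4;(1))
  • {2,5,7,8}:  v_{2} + v_{5} + v_{7} + v_{8} = v_{1}  ⇒ sig = (4;(1))
  • {0,3,7,8}:  v_{0} + v_{3} + v_{7} + v_{8} = 2·v_{6}  ⇒ sig = (4;(2))

Sorted signature multiset PRS(X):
{ (2;()),  (2;(1)),  (2;(1,1,1)) ×2,  (2;(1,1,2)),  (2;(1,1,3)),  (2;(1,2)),  (2;(1,2,3)),  (2;(2)) ×2,  (4;(1)) ×3,  (4;(2)) }


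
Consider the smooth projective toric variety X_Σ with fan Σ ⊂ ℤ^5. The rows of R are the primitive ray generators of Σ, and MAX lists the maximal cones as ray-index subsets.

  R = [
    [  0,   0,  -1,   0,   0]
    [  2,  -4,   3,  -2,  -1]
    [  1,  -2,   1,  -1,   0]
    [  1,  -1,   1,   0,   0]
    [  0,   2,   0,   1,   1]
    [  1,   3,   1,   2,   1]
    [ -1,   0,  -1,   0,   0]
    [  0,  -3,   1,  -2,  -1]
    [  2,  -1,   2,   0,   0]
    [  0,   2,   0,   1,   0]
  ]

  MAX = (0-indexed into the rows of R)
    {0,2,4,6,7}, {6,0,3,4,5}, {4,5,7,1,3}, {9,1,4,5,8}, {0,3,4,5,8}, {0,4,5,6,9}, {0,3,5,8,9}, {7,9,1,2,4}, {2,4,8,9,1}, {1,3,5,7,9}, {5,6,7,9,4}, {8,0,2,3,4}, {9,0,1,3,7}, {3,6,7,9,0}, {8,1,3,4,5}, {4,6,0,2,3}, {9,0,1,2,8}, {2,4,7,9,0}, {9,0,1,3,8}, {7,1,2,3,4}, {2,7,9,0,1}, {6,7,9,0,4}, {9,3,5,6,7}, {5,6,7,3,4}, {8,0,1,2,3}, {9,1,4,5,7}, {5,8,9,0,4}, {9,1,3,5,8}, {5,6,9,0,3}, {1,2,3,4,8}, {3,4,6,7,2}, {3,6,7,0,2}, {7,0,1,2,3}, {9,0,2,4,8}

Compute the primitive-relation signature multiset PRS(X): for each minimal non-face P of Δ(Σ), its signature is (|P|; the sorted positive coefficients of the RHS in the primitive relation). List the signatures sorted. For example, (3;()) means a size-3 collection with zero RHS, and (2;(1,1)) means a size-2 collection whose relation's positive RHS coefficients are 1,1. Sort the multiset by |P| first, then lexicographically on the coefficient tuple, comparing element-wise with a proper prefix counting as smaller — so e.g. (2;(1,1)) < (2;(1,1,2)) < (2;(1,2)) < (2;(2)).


|primitive collections| = 11. Relations:

  P={6,8}:  v_{6} + v_{8} = v_{3} — sig = (2;(1))
  P={7,8}:  v_{7} + v_{8} = v_{1} — sig = (2;(1))
  P={1,6}:  v_{1} + v_{6} = v_{3} + v_{7} — sig = (2;(1,1))
  P={2,5}:  v_{2} + v_{5} = v_{4} + v_{8} — sig = (2;(1,1))
  P={2,6,9}:  v_{2} + v_{6} + v_{9} = 0 — sig = (3;())
  P={2,3,9}:  v_{2} + v_{3} + v_{9} = v_{8} — sig = (3;(1))
  P={3,4,9}:  v_{3} + v_{4} + v_{9} = v_{5} — sig = (3;(1))
  P={0,5,7}:  v_{0} + v_{5} + v_{7} = v_{2} + v_{9} — sig = (3;(1,1))
  P={0,1,5}:  v_{0} + v_{1} + v_{5} = v_{2} + v_{8} + v_{9} — sig = (3;(1,1,1))
  P={0,1,4}:  v_{0} + v_{1} + v_{4} = 2·v_{2} + v_{9} — sig = (3;(1,2))
  P={0,3,4,7}:  v_{0} + v_{3} + v_{4} + v_{7} = v_{2} — sig = (4;(1))

Signatures (|P|; sorted positive RHS coefficients), sorted:
    |P|=2: 4 collections, coeffs (1), (1), (1,1), (1,1)
    |P|=3: 6 collections, coeffs (), (1), (1), (1,1), (1,1,1), (1,2)
    |P|=4: 1 collection, coeffs (1)
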